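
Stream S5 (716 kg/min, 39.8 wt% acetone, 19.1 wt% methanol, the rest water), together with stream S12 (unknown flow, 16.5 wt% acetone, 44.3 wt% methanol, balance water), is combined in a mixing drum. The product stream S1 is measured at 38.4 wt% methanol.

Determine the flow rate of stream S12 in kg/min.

2342 kg/min

Let S12 be the unknown flow. Total out = 716 + S12.
methanol balance: 136.76 + 0.443·S12 = 0.384·(716 + S12)
(0.443 − 0.384)·S12 = 0.384×716 − 136.76 = 138.19
S12 = 138.19 / 0.059 = 2342.2 kg/min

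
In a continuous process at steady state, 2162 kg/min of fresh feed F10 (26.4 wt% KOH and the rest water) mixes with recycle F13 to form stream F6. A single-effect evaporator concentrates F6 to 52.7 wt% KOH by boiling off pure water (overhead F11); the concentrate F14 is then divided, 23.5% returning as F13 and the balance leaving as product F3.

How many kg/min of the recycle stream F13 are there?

332.7 kg/min

Overall KOH balance (none leaves overhead): KOH in fresh feed = KOH in product, i.e. 2162×0.264 = (1−0.235)·F14·0.527.
F14 = 570.77/(0.527×0.765) = 1415.8 kg/min.
Recycle F13 = 0.235×1415.8 = 332.7 kg/min.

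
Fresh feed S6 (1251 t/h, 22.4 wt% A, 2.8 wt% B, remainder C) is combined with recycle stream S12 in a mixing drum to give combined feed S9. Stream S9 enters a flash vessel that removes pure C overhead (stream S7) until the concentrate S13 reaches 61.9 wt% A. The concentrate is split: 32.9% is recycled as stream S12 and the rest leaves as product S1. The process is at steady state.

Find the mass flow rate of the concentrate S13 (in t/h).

Overall A balance (none leaves overhead): A in fresh feed = A in product, i.e. 1251×0.224 = (1−0.329)·S13·0.619.
S13 = 280.22/(0.619×0.671) = 674.67 t/h.

674.7 t/h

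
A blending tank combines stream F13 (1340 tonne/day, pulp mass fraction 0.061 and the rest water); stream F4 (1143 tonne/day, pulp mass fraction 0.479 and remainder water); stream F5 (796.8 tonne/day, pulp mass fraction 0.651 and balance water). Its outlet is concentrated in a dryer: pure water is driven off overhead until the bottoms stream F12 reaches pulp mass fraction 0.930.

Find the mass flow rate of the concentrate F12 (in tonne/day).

pulp entering = 1340×0.061 + 1143×0.479 + 796.8×0.651 = 1148 tonne/day.
All pulp reports to F12, so F12 = 1148/0.930 = 1234.4 tonne/day.

1234 tonne/day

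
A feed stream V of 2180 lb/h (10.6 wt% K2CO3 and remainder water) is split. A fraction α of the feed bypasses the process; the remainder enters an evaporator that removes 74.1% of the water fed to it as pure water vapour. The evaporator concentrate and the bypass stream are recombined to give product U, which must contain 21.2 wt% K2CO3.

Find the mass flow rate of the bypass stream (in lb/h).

All 2180×0.106 = 231.08 lb/h of K2CO3 reaches U, so U = 231.08/0.212 = 1090 lb/h and vapour = 1090 lb/h.
The evaporator receives (1−α)·2180 of feed at 0.894 water and removes 0.741 of that water:
0.741×0.894×(1−α)×2180 = 1090
(1−α) = 1090/1444.1 = 0.7548;  α = 0.2452.
Bypass flow = 0.2452×2180 = 534.6 lb/h.

534.6 lb/h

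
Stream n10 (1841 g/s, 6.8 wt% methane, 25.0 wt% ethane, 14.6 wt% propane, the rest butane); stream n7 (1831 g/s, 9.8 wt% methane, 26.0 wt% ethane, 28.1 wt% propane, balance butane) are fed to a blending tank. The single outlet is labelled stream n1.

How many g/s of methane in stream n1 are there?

methane out = methane in = 1841×0.068 + 1831×0.098 = 304.63 g/s.

304.6 g/s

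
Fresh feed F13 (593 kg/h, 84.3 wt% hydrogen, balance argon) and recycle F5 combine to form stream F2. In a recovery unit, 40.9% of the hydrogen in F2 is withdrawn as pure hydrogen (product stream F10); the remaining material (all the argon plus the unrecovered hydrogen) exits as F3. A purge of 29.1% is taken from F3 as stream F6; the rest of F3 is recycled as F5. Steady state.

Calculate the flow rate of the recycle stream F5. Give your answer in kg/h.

argon enters only via F13 and leaves only via the purge: 593×0.157 = 0.291×(argon in F3), and the recovery unit passes all argon, so argon in F2 = argon in F3 = 319.93 kg/h.
hydrogen in F2: m_A = 593×0.843 + (1−0.291)·(1−0.409)·m_A, so m_A = 499.9/0.5810 = 860.44 kg/h.
F3 = (1−0.409)×860.44 + 319.93 = 828.45 kg/h.
Recycle F5 = (1−0.291)×828.45 = 587.37 kg/h.

587.4 kg/h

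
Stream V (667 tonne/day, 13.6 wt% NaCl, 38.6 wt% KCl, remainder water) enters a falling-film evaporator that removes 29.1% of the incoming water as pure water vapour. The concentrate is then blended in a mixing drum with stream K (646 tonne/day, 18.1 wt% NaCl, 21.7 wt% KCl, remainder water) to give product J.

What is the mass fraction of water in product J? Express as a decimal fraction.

0.5040

Vapour removed = 0.291×0.478×667 = 92.778 tonne/day; concentrate = 574.22 tonne/day.
water reaching the mixer = 226.05 (from concentrate) + 646×0.602 = 614.94 tonne/day.
Product flow = 574.22 + 646 = 1220.2 tonne/day; water fraction = 0.5040.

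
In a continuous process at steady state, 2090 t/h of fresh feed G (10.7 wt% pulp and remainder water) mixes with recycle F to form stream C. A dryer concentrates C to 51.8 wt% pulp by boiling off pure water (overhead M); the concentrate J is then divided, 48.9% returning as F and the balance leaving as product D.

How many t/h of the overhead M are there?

1658 t/h

Overall pulp balance (none leaves overhead): pulp in fresh feed = pulp in product, i.e. 2090×0.107 = (1−0.489)·J·0.518.
J = 223.63/(0.518×0.511) = 844.85 t/h.
Recycle F = 0.489×844.85 = 413.13 t/h.
Combined feed C = 2090 + 413.13 = 2503.1 t/h.
Overhead M = C − J = 2503.1 − 844.85 = 1658.3 t/h.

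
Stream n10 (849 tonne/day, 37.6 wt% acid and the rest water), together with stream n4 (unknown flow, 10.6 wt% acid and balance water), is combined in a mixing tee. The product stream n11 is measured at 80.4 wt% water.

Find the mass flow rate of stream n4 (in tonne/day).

1698 tonne/day

Let n4 be the unknown flow. Total out = 849 + n4.
water balance: 529.78 + 0.894·n4 = 0.804·(849 + n4)
(0.894 − 0.804)·n4 = 0.804×849 − 529.78 = 152.82
n4 = 152.82 / 0.090 = 1698 tonne/day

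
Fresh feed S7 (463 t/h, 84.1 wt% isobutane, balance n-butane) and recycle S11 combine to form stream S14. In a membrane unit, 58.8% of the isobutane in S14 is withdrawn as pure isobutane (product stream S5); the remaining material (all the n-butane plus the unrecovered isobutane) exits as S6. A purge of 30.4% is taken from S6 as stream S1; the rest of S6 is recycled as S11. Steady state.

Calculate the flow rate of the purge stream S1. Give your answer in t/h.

142 t/h

n-butane enters only via S7 and leaves only via the purge: 463×0.159 = 0.304×(n-butane in S6), and the membrane unit passes all n-butane, so n-butane in S14 = n-butane in S6 = 242.16 t/h.
isobutane in S14: m_A = 463×0.841 + (1−0.304)·(1−0.588)·m_A, so m_A = 389.38/0.7132 = 545.93 t/h.
S6 = (1−0.588)×545.93 + 242.16 = 467.08 t/h.
Purge S1 = 0.304×467.08 = 141.99 t/h.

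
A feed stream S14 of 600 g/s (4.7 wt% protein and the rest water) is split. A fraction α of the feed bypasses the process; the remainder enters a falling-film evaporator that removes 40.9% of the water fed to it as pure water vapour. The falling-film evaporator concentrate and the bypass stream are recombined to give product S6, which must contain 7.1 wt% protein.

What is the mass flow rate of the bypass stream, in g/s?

79.66 g/s

All 600×0.047 = 28.2 g/s of protein reaches S6, so S6 = 28.2/0.071 = 397.18 g/s and vapour = 202.82 g/s.
The evaporator receives (1−α)·600 of feed at 0.953 water and removes 0.409 of that water:
0.409×0.953×(1−α)×600 = 202.82
(1−α) = 202.82/233.87 = 0.8672;  α = 0.1328.
Bypass flow = 0.1328×600 = 79.659 g/s.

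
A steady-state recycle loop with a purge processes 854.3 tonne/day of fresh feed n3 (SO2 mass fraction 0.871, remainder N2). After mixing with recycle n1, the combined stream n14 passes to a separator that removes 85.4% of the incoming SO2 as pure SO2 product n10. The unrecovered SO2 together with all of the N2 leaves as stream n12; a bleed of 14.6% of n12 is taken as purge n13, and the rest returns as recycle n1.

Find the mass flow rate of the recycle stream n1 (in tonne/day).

N2 enters only via n3 and leaves only via the purge: 854.3×0.129 = 0.146×(N2 in n12), and the separator passes all N2, so N2 in n14 = N2 in n12 = 754.83 tonne/day.
SO2 in n14: m_A = 854.3×0.871 + (1−0.146)·(1−0.854)·m_A, so m_A = 744.1/0.8753 = 850.09 tonne/day.
n12 = (1−0.854)×850.09 + 754.83 = 878.94 tonne/day.
Recycle n1 = (1−0.146)×878.94 = 750.61 tonne/day.

750.6 tonne/day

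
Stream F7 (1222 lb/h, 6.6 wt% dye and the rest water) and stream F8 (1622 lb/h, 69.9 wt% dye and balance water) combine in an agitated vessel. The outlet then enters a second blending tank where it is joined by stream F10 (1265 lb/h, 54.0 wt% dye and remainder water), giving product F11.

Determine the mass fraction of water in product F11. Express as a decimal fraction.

Overall, product flow = 4109 lb/h.
water in = 1222×0.934 + 1622×0.301 + 1265×0.460 = 2211.5 lb/h.
water fraction in F11 = 0.5382.

0.5382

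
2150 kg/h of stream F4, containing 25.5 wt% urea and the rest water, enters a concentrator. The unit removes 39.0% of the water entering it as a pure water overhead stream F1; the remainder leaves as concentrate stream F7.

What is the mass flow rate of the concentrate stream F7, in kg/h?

1525 kg/h

water entering = 2150×0.745 = 1601.8 kg/h; overhead removed = 0.390×1601.8 = 624.68 kg/h.
Concentrate = 2150 − 624.68 = 1525.3 kg/h.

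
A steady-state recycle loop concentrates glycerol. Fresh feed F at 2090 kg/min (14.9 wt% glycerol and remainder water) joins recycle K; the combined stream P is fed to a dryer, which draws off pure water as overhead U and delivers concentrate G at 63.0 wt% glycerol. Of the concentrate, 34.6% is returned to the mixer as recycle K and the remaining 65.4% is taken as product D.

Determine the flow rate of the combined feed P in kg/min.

2352 kg/min

Overall glycerol balance (none leaves overhead): glycerol in fresh feed = glycerol in product, i.e. 2090×0.149 = (1−0.346)·G·0.630.
G = 311.41/(0.630×0.654) = 755.81 kg/min.
Recycle K = 0.346×755.81 = 261.51 kg/min.
Combined feed P = 2090 + 261.51 = 2351.5 kg/min.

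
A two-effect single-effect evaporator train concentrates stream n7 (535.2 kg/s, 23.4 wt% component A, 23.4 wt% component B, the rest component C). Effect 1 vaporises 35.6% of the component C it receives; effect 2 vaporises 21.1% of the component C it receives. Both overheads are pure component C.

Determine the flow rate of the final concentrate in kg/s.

395.1 kg/s

component C in feed = 535.2×0.532 = 284.73 kg/s.
After stage 1: component C left = (1−0.356)×284.73 = 183.36; stream total = 433.84 kg/s.
After stage 2: component C left = (1−0.211)×183.36 = 144.67; final concentrate = 395.15 kg/s.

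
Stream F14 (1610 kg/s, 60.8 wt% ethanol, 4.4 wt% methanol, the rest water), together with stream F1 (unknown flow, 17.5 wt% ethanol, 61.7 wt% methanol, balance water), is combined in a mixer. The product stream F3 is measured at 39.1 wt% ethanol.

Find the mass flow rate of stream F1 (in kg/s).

Let F1 be the unknown flow. Total out = 1610 + F1.
ethanol balance: 978.88 + 0.175·F1 = 0.391·(1610 + F1)
(0.175 − 0.391)·F1 = 0.391×1610 − 978.88 = -349.37
F1 = -349.37 / -0.216 = 1617.5 kg/s

1617 kg/s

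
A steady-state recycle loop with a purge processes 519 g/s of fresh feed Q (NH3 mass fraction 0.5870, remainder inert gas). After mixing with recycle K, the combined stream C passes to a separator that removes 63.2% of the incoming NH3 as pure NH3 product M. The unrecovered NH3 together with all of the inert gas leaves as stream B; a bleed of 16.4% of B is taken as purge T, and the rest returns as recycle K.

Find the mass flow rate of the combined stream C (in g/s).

inert gas enters only via Q and leaves only via the purge: 519×0.413 = 0.164×(inert gas in B), and the separator passes all inert gas, so inert gas in C = inert gas in B = 1307 g/s.
NH3 in C: m_A = 519×0.587 + (1−0.164)·(1−0.632)·m_A, so m_A = 304.65/0.6924 = 440.03 g/s.
C = 440.03 + 1307 = 1747 g/s.

1747 g/s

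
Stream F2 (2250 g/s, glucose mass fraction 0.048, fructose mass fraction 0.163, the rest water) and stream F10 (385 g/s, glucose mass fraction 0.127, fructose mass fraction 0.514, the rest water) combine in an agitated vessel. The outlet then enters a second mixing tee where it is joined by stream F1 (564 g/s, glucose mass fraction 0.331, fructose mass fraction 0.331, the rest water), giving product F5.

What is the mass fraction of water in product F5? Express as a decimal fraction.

Overall, product flow = 3199 g/s.
water in = 2250×0.789 + 385×0.359 + 564×0.338 = 2104.1 g/s.
water fraction in F5 = 0.658.

0.658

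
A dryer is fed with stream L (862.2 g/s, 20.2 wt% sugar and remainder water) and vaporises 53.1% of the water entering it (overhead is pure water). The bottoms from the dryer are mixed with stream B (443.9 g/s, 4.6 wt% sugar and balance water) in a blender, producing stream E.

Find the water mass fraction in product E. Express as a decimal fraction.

Vapour removed = 0.531×0.798×862.2 = 365.35 g/s; concentrate = 496.85 g/s.
water reaching the mixer = 322.69 (from concentrate) + 443.9×0.954 = 746.17 g/s.
Product flow = 496.85 + 443.9 = 940.75 g/s; water fraction = 0.7932.

0.7932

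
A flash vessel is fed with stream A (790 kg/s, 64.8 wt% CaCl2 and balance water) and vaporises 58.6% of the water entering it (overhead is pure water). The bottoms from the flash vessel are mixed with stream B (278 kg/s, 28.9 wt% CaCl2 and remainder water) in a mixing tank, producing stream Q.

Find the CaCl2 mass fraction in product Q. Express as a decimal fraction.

Vapour removed = 0.586×0.352×790 = 162.95 kg/s; concentrate = 627.05 kg/s.
CaCl2 reaching the mixer = 511.92 (from concentrate) + 278×0.289 = 592.26 kg/s.
Product flow = 627.05 + 278 = 905.05 kg/s; CaCl2 fraction = 0.654.

0.654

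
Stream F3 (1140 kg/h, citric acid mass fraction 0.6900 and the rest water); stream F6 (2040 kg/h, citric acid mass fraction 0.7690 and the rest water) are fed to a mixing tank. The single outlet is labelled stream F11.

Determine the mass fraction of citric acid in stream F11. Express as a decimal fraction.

Total flow out = 1140 + 2040 = 3180 kg/h.
citric acid in = 1140×0.690 + 2040×0.769 = 2355.4 kg/h.
citric acid mass fraction in F11 = 2355.4/3180 = 0.7407.

0.7407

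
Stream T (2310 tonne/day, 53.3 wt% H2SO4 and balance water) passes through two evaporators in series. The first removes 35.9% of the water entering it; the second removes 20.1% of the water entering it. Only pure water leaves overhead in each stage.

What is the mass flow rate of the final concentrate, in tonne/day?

1784 tonne/day

water in feed = 2310×0.467 = 1078.8 tonne/day.
After stage 1: water left = (1−0.359)×1078.8 = 691.49; stream total = 1922.7 tonne/day.
After stage 2: water left = (1−0.201)×691.49 = 552.5; final concentrate = 1783.7 tonne/day.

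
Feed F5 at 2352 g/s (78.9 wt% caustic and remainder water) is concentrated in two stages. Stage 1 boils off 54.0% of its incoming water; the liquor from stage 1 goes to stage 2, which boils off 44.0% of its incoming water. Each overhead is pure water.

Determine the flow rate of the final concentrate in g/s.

1984 g/s

water in feed = 2352×0.211 = 496.27 g/s.
After stage 1: water left = (1−0.540)×496.27 = 228.29; stream total = 2084 g/s.
After stage 2: water left = (1−0.440)×228.29 = 127.84; final concentrate = 1983.6 g/s.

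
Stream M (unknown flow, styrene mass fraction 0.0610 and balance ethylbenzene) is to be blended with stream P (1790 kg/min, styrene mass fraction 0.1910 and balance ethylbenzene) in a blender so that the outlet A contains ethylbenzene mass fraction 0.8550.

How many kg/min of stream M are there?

980.2 kg/min

Let M be the unknown flow. Total out = 1790 + M.
ethylbenzene balance: 1448.1 + 0.939·M = 0.855·(1790 + M)
(0.939 − 0.855)·M = 0.855×1790 − 1448.1 = 82.34
M = 82.34 / 0.084 = 980.24 kg/min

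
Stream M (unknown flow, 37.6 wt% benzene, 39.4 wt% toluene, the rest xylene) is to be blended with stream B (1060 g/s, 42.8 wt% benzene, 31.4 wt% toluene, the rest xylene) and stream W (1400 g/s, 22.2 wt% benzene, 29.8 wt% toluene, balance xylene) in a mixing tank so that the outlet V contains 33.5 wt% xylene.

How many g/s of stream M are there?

1156 g/s

Let M be the unknown flow. Total out = 2460 + M.
xylene balance: 945.48 + 0.230·M = 0.335·(2460 + M)
(0.230 − 0.335)·M = 0.335×2460 − 945.48 = -121.38
M = -121.38 / -0.105 = 1156 g/s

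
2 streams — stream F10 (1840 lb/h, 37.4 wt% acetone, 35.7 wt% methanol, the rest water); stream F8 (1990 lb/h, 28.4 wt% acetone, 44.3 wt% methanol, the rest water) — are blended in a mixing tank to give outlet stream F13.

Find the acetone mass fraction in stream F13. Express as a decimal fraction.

Total flow out = 1840 + 1990 = 3830 lb/h.
acetone in = 1840×0.374 + 1990×0.284 = 1253.3 lb/h.
acetone mass fraction in F13 = 1253.3/3830 = 0.327.

0.327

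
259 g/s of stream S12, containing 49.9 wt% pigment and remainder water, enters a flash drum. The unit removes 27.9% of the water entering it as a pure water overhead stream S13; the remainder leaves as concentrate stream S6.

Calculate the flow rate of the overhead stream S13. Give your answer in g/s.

water entering = 259×0.501 = 129.76 g/s; overhead removed = 0.279×129.76 = 36.203 g/s.

36.2 g/s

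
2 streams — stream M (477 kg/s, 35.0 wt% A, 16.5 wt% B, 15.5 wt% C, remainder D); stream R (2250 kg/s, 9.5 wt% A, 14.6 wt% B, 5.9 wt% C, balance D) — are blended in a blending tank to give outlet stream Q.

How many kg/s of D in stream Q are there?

1732 kg/s

D out = D in = 477×0.330 + 2250×0.700 = 1732.4 kg/s.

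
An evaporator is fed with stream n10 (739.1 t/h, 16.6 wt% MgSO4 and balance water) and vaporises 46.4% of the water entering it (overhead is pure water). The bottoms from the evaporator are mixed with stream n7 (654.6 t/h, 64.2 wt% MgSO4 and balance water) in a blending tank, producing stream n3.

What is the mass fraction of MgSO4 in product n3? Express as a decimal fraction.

0.4902

Vapour removed = 0.464×0.834×739.1 = 286.01 t/h; concentrate = 453.09 t/h.
MgSO4 reaching the mixer = 122.69 (from concentrate) + 654.6×0.642 = 542.94 t/h.
Product flow = 453.09 + 654.6 = 1107.7 t/h; MgSO4 fraction = 0.4902.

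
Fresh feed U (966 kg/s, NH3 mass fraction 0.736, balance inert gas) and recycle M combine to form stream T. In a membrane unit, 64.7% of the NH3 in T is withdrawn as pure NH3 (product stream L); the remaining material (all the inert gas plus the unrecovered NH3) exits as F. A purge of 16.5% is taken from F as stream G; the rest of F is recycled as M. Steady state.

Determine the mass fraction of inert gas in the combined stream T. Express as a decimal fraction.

inert gas enters only via U and leaves only via the purge: 966×0.264 = 0.165×(inert gas in F), and the membrane unit passes all inert gas, so inert gas in T = inert gas in F = 1545.6 kg/s.
NH3 in T: m_A = 966×0.736 + (1−0.165)·(1−0.647)·m_A, so m_A = 710.98/0.7052 = 1008.1 kg/s.
T = 1008.1 + 1545.6 = 2553.7 kg/s.
inert gas fraction in T = 1545.6/2553.7 = 0.605.

0.605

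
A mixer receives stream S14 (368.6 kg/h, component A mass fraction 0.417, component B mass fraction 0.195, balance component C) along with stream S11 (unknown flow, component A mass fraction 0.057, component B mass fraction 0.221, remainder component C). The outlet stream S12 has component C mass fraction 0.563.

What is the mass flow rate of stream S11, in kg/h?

405.7 kg/h

Let S11 be the unknown flow. Total out = 368.6 + S11.
component C balance: 143.02 + 0.722·S11 = 0.563·(368.6 + S11)
(0.722 − 0.563)·S11 = 0.563×368.6 − 143.02 = 64.505
S11 = 64.505 / 0.159 = 405.69 kg/h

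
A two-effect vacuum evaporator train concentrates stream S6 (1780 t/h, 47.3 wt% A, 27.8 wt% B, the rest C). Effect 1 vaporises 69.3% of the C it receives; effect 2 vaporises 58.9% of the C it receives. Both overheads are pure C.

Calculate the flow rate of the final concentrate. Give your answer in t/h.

1393 t/h

C in feed = 1780×0.249 = 443.22 t/h.
After stage 1: C left = (1−0.693)×443.22 = 136.07; stream total = 1472.8 t/h.
After stage 2: C left = (1−0.589)×136.07 = 55.924; final concentrate = 1392.7 t/h.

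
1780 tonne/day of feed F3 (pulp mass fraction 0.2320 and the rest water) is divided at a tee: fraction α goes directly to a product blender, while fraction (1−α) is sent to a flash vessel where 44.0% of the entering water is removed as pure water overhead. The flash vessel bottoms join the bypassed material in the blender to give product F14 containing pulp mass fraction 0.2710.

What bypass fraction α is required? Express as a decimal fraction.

0.574

All 1780×0.232 = 412.96 tonne/day of pulp reaches F14, so F14 = 412.96/0.271 = 1523.8 tonne/day and vapour = 256.16 tonne/day.
The evaporator receives (1−α)·1780 of feed at 0.768 water and removes 0.440 of that water:
0.440×0.768×(1−α)×1780 = 256.16
(1−α) = 256.16/601.5 = 0.4259;  α = 0.5741.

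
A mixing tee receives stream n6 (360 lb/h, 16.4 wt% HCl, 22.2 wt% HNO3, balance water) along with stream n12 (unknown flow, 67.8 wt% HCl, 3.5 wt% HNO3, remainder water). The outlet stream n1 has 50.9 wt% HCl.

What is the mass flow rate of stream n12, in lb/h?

Let n12 be the unknown flow. Total out = 360 + n12.
HCl balance: 59.04 + 0.678·n12 = 0.509·(360 + n12)
(0.678 − 0.509)·n12 = 0.509×360 − 59.04 = 124.2
n12 = 124.2 / 0.169 = 734.91 lb/h

734.9 lb/h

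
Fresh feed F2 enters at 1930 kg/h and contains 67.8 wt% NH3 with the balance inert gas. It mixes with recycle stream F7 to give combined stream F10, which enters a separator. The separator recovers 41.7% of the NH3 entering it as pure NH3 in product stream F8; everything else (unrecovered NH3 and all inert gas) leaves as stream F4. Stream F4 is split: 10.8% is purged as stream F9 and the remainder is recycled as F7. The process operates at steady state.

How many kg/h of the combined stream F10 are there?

8481 kg/h

inert gas enters only via F2 and leaves only via the purge: 1930×0.322 = 0.108×(inert gas in F4), and the separator passes all inert gas, so inert gas in F10 = inert gas in F4 = 5754.3 kg/h.
NH3 in F10: m_A = 1930×0.678 + (1−0.108)·(1−0.417)·m_A, so m_A = 1308.5/0.4800 = 2726.3 kg/h.
F10 = 2726.3 + 5754.3 = 8480.6 kg/h.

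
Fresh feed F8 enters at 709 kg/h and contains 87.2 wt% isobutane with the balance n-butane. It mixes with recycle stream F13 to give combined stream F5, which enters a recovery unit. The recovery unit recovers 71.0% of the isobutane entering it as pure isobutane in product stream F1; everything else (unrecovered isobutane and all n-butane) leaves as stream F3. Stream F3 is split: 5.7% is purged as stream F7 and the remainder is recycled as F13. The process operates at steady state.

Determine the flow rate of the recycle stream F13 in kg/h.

1734 kg/h

n-butane enters only via F8 and leaves only via the purge: 709×0.128 = 0.057×(n-butane in F3), and the recovery unit passes all n-butane, so n-butane in F5 = n-butane in F3 = 1592.1 kg/h.
isobutane in F5: m_A = 709×0.872 + (1−0.057)·(1−0.710)·m_A, so m_A = 618.25/0.7265 = 850.96 kg/h.
F3 = (1−0.710)×850.96 + 1592.1 = 1838.9 kg/h.
Recycle F13 = (1−0.057)×1838.9 = 1734.1 kg/h.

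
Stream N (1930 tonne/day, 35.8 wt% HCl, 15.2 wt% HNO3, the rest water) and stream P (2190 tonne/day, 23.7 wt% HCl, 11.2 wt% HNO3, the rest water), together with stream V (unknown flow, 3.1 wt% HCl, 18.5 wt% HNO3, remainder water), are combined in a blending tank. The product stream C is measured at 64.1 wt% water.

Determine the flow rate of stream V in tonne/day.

Let V be the unknown flow. Total out = 4120 + V.
water balance: 2371.4 + 0.784·V = 0.641·(4120 + V)
(0.784 − 0.641)·V = 0.641×4120 − 2371.4 = 269.53
V = 269.53 / 0.143 = 1884.8 tonne/day

1885 tonne/day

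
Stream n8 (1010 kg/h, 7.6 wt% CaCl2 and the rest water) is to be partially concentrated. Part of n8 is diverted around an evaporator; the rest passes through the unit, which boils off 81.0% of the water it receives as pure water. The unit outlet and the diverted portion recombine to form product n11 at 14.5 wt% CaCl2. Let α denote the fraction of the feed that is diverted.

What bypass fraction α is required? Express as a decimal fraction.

All 1010×0.076 = 76.76 kg/h of CaCl2 reaches n11, so n11 = 76.76/0.145 = 529.38 kg/h and vapour = 480.62 kg/h.
The evaporator receives (1−α)·1010 of feed at 0.924 water and removes 0.810 of that water:
0.810×0.924×(1−α)×1010 = 480.62
(1−α) = 480.62/755.92 = 0.6358;  α = 0.3642.

0.364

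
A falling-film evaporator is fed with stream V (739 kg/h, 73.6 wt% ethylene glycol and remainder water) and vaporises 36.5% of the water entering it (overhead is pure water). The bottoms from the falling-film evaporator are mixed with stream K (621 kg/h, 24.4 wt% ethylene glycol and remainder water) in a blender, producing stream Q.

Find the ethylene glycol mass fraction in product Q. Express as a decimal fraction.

Vapour removed = 0.365×0.264×739 = 71.21 kg/h; concentrate = 667.79 kg/h.
ethylene glycol reaching the mixer = 543.9 (from concentrate) + 621×0.244 = 695.43 kg/h.
Product flow = 667.79 + 621 = 1288.8 kg/h; ethylene glycol fraction = 0.540.

0.540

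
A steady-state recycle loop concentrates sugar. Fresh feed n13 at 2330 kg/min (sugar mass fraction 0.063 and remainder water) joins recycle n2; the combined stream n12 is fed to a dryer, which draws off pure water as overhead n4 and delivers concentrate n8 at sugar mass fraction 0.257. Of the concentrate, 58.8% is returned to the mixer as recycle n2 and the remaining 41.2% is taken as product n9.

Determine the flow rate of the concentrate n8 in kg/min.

Overall sugar balance (none leaves overhead): sugar in fresh feed = sugar in product, i.e. 2330×0.063 = (1−0.588)·n8·0.257.
n8 = 146.79/(0.257×0.412) = 1386.3 kg/min.

1386 kg/min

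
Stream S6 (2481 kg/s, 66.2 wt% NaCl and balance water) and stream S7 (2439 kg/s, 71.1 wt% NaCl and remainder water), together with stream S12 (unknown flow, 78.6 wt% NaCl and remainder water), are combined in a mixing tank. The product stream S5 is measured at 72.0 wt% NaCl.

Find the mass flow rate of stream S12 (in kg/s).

2513 kg/s

Let S12 be the unknown flow. Total out = 4920 + S12.
NaCl balance: 3376.6 + 0.786·S12 = 0.720·(4920 + S12)
(0.786 − 0.720)·S12 = 0.720×4920 − 3376.6 = 165.85
S12 = 165.85 / 0.066 = 2512.9 kg/s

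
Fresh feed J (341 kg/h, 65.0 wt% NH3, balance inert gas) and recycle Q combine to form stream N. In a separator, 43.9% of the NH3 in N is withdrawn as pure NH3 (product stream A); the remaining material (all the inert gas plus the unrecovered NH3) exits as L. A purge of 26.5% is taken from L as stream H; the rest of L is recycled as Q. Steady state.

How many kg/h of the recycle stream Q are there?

inert gas enters only via J and leaves only via the purge: 341×0.350 = 0.265×(inert gas in L), and the separator passes all inert gas, so inert gas in N = inert gas in L = 450.38 kg/h.
NH3 in N: m_A = 341×0.650 + (1−0.265)·(1−0.439)·m_A, so m_A = 221.65/0.5877 = 377.17 kg/h.
L = (1−0.439)×377.17 + 450.38 = 661.97 kg/h.
Recycle Q = (1−0.265)×661.97 = 486.55 kg/h.

486.5 kg/h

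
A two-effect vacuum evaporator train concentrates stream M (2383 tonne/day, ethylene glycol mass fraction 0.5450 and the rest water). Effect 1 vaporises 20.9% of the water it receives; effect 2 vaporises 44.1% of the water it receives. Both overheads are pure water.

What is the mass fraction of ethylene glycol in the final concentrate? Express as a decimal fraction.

0.7304

water in feed = 2383×0.455 = 1084.3 tonne/day.
After stage 1: water left = (1−0.209)×1084.3 = 857.65; stream total = 2156.4 tonne/day.
After stage 2: water left = (1−0.441)×857.65 = 479.43; final concentrate = 1778.2 tonne/day.
ethylene glycol fraction = 1298.7/1778.2 = 0.7304.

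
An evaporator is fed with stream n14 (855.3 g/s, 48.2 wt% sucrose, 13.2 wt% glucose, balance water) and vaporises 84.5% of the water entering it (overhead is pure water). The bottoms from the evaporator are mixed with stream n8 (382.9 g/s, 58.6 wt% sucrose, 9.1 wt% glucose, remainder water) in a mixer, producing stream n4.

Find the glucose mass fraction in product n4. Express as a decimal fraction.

0.154

Vapour removed = 0.845×0.386×855.3 = 278.97 g/s; concentrate = 576.33 g/s.
glucose reaching the mixer = 112.9 (from concentrate) + 382.9×0.091 = 147.74 g/s.
Product flow = 576.33 + 382.9 = 959.23 g/s; glucose fraction = 0.154.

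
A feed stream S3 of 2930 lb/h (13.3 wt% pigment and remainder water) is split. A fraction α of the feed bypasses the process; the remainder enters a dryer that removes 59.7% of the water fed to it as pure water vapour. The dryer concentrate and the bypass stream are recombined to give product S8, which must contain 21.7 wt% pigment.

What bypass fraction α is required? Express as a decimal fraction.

All 2930×0.133 = 389.69 lb/h of pigment reaches S8, so S8 = 389.69/0.217 = 1795.8 lb/h and vapour = 1134.2 lb/h.
The evaporator receives (1−α)·2930 of feed at 0.867 water and removes 0.597 of that water:
0.597×0.867×(1−α)×2930 = 1134.2
(1−α) = 1134.2/1516.6 = 0.7479;  α = 0.2521.

0.252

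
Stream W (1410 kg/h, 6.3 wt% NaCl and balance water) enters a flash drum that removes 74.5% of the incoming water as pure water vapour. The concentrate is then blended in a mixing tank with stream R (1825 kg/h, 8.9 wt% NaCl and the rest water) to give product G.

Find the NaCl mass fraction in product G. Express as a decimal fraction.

0.112

Vapour removed = 0.745×0.937×1410 = 984.27 kg/h; concentrate = 425.73 kg/h.
NaCl reaching the mixer = 88.83 (from concentrate) + 1825×0.089 = 251.25 kg/h.
Product flow = 425.73 + 1825 = 2250.7 kg/h; NaCl fraction = 0.112.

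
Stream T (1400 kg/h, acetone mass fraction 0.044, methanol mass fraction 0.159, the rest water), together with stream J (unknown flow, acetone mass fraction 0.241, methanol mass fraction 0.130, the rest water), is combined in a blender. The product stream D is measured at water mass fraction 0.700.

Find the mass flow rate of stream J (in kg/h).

Let J be the unknown flow. Total out = 1400 + J.
water balance: 1115.8 + 0.629·J = 0.700·(1400 + J)
(0.629 − 0.700)·J = 0.700×1400 − 1115.8 = -135.8
J = -135.8 / -0.071 = 1912.7 kg/h

1913 kg/h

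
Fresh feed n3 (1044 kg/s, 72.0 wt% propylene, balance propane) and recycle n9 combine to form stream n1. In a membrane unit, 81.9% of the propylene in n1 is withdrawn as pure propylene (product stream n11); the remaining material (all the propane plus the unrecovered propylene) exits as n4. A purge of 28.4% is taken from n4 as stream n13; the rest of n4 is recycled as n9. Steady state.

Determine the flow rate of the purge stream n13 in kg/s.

propane enters only via n3 and leaves only via the purge: 1044×0.280 = 0.284×(propane in n4), and the membrane unit passes all propane, so propane in n1 = propane in n4 = 1029.3 kg/s.
propylene in n1: m_A = 1044×0.720 + (1−0.284)·(1−0.819)·m_A, so m_A = 751.68/0.8704 = 863.6 kg/s.
n4 = (1−0.819)×863.6 + 1029.3 = 1185.6 kg/s.
Purge n13 = 0.284×1185.6 = 336.71 kg/s.

336.7 kg/s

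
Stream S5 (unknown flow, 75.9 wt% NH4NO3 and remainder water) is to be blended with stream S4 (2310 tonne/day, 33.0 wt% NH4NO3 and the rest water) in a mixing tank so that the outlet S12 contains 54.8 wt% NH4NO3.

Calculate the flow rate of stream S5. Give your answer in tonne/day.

Let S5 be the unknown flow. Total out = 2310 + S5.
NH4NO3 balance: 762.3 + 0.759·S5 = 0.548·(2310 + S5)
(0.759 − 0.548)·S5 = 0.548×2310 − 762.3 = 503.58
S5 = 503.58 / 0.211 = 2386.6 tonne/day

2387 tonne/day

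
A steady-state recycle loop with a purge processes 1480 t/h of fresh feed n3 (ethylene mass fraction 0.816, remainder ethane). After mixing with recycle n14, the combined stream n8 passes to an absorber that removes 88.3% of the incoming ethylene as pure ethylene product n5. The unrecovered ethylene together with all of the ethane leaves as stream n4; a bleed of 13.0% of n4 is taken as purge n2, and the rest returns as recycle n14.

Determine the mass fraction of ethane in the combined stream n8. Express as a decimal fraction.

ethane enters only via n3 and leaves only via the purge: 1480×0.184 = 0.130×(ethane in n4), and the absorber passes all ethane, so ethane in n8 = ethane in n4 = 2094.8 t/h.
ethylene in n8: m_A = 1480×0.816 + (1−0.130)·(1−0.883)·m_A, so m_A = 1207.7/0.8982 = 1344.5 t/h.
n8 = 1344.5 + 2094.8 = 3439.3 t/h.
ethane fraction in n8 = 2094.8/3439.3 = 0.609.

0.609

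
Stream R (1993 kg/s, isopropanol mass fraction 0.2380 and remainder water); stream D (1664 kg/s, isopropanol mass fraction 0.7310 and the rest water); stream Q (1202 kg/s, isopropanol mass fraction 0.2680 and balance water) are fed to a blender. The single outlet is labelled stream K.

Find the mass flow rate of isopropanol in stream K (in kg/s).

isopropanol out = isopropanol in = 1993×0.238 + 1664×0.731 + 1202×0.268 = 2012.9 kg/s.

2013 kg/s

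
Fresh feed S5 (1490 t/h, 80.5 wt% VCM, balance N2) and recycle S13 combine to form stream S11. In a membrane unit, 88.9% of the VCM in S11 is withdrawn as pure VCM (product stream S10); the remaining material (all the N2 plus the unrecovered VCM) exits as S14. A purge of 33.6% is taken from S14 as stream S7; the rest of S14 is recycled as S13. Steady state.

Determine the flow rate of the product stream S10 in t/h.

VCM in S11: m_A = 1490×0.805 + (1−0.336)·(1−0.889)·m_A, so m_A = 1199.5/0.9263 = 1294.9 t/h.
Product S10 = 0.889×1294.9 = 1151.2 t/h.

1151 t/h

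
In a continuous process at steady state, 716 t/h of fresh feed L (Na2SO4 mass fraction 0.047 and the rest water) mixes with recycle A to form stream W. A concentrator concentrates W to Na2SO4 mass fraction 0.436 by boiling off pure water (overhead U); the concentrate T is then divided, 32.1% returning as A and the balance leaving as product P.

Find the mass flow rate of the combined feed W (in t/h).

Overall Na2SO4 balance (none leaves overhead): Na2SO4 in fresh feed = Na2SO4 in product, i.e. 716×0.047 = (1−0.321)·T·0.436.
T = 33.652/(0.436×0.679) = 113.67 t/h.
Recycle A = 0.321×113.67 = 36.489 t/h.
Combined feed W = 716 + 36.489 = 752.49 t/h.

752.5 t/h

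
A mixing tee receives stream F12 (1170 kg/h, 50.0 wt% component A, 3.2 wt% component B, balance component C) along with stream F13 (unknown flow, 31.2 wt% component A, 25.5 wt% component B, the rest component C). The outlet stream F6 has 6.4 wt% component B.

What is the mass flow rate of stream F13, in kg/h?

Let F13 be the unknown flow. Total out = 1170 + F13.
component B balance: 37.44 + 0.255·F13 = 0.064·(1170 + F13)
(0.255 − 0.064)·F13 = 0.064×1170 − 37.44 = 37.44
F13 = 37.44 / 0.191 = 196.02 kg/h

196 kg/h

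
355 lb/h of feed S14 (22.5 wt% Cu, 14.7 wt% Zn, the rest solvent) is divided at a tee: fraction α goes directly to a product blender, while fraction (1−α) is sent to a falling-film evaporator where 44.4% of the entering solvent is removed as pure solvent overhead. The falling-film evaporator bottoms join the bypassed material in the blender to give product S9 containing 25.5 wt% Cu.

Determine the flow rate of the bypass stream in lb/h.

205.2 lb/h

All 355×0.225 = 79.875 lb/h of Cu reaches S9, so S9 = 79.875/0.255 = 313.24 lb/h and vapour = 41.765 lb/h.
The evaporator receives (1−α)·355 of feed at 0.628 solvent and removes 0.444 of that solvent:
0.444×0.628×(1−α)×355 = 41.765
(1−α) = 41.765/98.985 = 0.4219;  α = 0.5781.
Bypass flow = 0.5781×355 = 205.22 lb/h.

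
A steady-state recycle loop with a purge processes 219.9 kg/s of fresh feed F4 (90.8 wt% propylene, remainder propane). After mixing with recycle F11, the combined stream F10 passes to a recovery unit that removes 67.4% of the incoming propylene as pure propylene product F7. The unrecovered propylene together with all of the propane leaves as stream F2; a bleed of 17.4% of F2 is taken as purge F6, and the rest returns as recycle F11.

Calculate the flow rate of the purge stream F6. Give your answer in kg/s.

35.73 kg/s

propane enters only via F4 and leaves only via the purge: 219.9×0.092 = 0.174×(propane in F2), and the recovery unit passes all propane, so propane in F10 = propane in F2 = 116.27 kg/s.
propylene in F10: m_A = 219.9×0.908 + (1−0.174)·(1−0.674)·m_A, so m_A = 199.67/0.7307 = 273.25 kg/s.
F2 = (1−0.674)×273.25 + 116.27 = 205.35 kg/s.
Purge F6 = 0.174×205.35 = 35.731 kg/s.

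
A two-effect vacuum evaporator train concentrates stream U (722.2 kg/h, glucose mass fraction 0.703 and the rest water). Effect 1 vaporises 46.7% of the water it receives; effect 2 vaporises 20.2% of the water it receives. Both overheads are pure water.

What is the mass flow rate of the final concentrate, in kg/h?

598.9 kg/h

water in feed = 722.2×0.297 = 214.49 kg/h.
After stage 1: water left = (1−0.467)×214.49 = 114.32; stream total = 622.03 kg/h.
After stage 2: water left = (1−0.202)×114.32 = 91.231; final concentrate = 598.94 kg/h.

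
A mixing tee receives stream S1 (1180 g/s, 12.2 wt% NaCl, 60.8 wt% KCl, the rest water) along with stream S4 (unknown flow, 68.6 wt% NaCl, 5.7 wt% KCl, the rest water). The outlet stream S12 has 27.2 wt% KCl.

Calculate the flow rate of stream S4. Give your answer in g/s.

Let S4 be the unknown flow. Total out = 1180 + S4.
KCl balance: 717.44 + 0.057·S4 = 0.272·(1180 + S4)
(0.057 − 0.272)·S4 = 0.272×1180 − 717.44 = -396.48
S4 = -396.48 / -0.215 = 1844.1 g/s

1844 g/s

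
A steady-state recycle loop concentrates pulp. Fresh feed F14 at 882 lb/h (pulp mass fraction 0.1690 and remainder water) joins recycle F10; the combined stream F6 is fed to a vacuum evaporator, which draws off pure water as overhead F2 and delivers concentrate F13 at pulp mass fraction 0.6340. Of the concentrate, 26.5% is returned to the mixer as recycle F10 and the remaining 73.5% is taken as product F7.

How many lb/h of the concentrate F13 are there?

319.9 lb/h

Overall pulp balance (none leaves overhead): pulp in fresh feed = pulp in product, i.e. 882×0.169 = (1−0.265)·F13·0.634.
F13 = 149.06/(0.634×0.735) = 319.87 lb/h.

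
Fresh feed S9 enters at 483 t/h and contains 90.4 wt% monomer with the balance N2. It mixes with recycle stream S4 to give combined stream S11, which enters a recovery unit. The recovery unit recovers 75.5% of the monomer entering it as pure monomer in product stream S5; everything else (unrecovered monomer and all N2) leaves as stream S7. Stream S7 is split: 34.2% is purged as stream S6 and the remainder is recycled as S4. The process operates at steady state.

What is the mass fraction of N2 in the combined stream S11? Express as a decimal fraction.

N2 enters only via S9 and leaves only via the purge: 483×0.096 = 0.342×(N2 in S7), and the recovery unit passes all N2, so N2 in S11 = N2 in S7 = 135.58 t/h.
monomer in S11: m_A = 483×0.904 + (1−0.342)·(1−0.755)·m_A, so m_A = 436.63/0.8388 = 520.55 t/h.
S11 = 520.55 + 135.58 = 656.13 t/h.
N2 fraction in S11 = 135.58/656.13 = 0.207.

0.207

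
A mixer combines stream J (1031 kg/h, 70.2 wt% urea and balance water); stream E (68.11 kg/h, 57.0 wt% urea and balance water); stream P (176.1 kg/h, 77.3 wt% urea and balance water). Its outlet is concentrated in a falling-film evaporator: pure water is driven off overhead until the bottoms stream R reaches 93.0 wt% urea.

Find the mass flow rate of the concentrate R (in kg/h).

966.4 kg/h

urea entering = 1031×0.702 + 68.11×0.570 + 176.1×0.773 = 898.71 kg/h.
All urea reports to R, so R = 898.71/0.930 = 966.35 kg/h.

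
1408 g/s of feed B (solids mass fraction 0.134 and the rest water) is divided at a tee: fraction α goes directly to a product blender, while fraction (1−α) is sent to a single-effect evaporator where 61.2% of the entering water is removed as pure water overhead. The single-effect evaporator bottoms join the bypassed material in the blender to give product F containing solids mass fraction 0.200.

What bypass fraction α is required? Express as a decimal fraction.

0.377

All 1408×0.134 = 188.67 g/s of solids reaches F, so F = 188.67/0.200 = 943.36 g/s and vapour = 464.64 g/s.
The evaporator receives (1−α)·1408 of feed at 0.866 water and removes 0.612 of that water:
0.612×0.866×(1−α)×1408 = 464.64
(1−α) = 464.64/746.23 = 0.6227;  α = 0.3773.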